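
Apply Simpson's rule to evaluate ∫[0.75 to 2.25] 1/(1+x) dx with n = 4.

f(x) = 1/(1+x)
a = 0.75, b = 2.25, n = 4
h = (b - a)/n = 0.375000

Simpson's rule: (h/3)[f(x₀) + 4f(x₁) + 2f(x₂) + ... + f(xₙ)]

x_0 = 0.7500, f(x_0) = 0.571429, coefficient = 1
x_1 = 1.1250, f(x_1) = 0.470588, coefficient = 4
x_2 = 1.5000, f(x_2) = 0.400000, coefficient = 2
x_3 = 1.8750, f(x_3) = 0.347826, coefficient = 4
x_4 = 2.2500, f(x_4) = 0.307692, coefficient = 1

I ≈ (0.375000/3) × 4.952778 = 0.619097
Exact value: 0.619039
Error: 0.000058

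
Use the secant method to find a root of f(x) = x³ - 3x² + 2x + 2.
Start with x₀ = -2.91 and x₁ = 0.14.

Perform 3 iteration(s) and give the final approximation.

f(x) = x³ - 3x² + 2x + 2
x₀ = -2.91, x₁ = 0.14

Secant formula: x_{n+1} = x_n - f(x_n)(x_n - x_{n-1})/(f(x_n) - f(x_{n-1}))

Iteration 1:
  f(-2.910000) = -53.866471
  f(0.140000) = 2.223944
  x_2 = 0.140000 - 2.223944×(0.140000 - (-2.910000))/(2.223944 - (-53.866471))
       = 0.019070
Iteration 2:
  f(0.140000) = 2.223944
  f(0.019070) = 2.037055
  x_3 = 0.019070 - 2.037055×(0.019070 - 0.140000)/(2.037055 - 2.223944)
       = -1.299051
Iteration 3:
  f(0.019070) = 2.037055
  f(-1.299051) = -7.852892
  x_4 = -1.299051 - (-7.852892)×(-1.299051 - 0.019070)/(-7.852892 - 2.037055)
       = -0.252427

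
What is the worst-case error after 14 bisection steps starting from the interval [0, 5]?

Bisection error bound: |error| ≤ (b-a)/2^n
|error| ≤ (5 - 0)/2^14 = 5/2^14
|error| ≤ 0.0003051758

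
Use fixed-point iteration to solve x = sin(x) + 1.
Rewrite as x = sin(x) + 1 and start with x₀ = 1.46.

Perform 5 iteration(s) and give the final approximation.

Equation: x = sin(x) + 1
Fixed-point form: x = sin(x) + 1
x₀ = 1.46

x_1 = g(1.460000) = 1.993868
x_2 = g(1.993868) = 1.911832
x_3 = g(1.911832) = 1.942409
x_4 = g(1.942409) = 1.931743
x_5 = g(1.931743) = 1.935563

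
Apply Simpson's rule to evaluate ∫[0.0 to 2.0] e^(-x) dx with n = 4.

f(x) = e^(-x)
a = 0.0, b = 2.0, n = 4
h = (b - a)/n = 0.500000

Simpson's rule: (h/3)[f(x₀) + 4f(x₁) + 2f(x₂) + ... + f(xₙ)]

x_0 = 0.0000, f(x_0) = 1.000000, coefficient = 1
x_1 = 0.5000, f(x_1) = 0.606531, coefficient = 4
x_2 = 1.0000, f(x_2) = 0.367879, coefficient = 2
x_3 = 1.5000, f(x_3) = 0.223130, coefficient = 4
x_4 = 2.0000, f(x_4) = 0.135335, coefficient = 1

I ≈ (0.500000/3) × 5.189737 = 0.864956
Exact value: 0.864665
Error: 0.000292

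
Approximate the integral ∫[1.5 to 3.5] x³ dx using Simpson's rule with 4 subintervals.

f(x) = x³
a = 1.5, b = 3.5, n = 4
h = (b - a)/n = 0.500000

Simpson's rule: (h/3)[f(x₀) + 4f(x₁) + 2f(x₂) + ... + f(xₙ)]

x_0 = 1.5000, f(x_0) = 3.375000, coefficient = 1
x_1 = 2.0000, f(x_1) = 8.000000, coefficient = 4
x_2 = 2.5000, f(x_2) = 15.625000, coefficient = 2
x_3 = 3.0000, f(x_3) = 27.000000, coefficient = 4
x_4 = 3.5000, f(x_4) = 42.875000, coefficient = 1

I ≈ (0.500000/3) × 217.500000 = 36.250000
Exact value: 36.250000
Error: 0.000000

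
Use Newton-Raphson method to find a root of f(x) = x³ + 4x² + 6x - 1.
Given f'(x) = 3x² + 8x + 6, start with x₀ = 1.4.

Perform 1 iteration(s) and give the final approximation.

f(x) = x³ + 4x² + 6x - 1
f'(x) = 3x² + 8x + 6
x₀ = 1.4

Newton-Raphson formula: x_{n+1} = x_n - f(x_n)/f'(x_n)

Iteration 1:
  f(1.400000) = 17.984000
  f'(1.400000) = 23.080000
  x_1 = 1.400000 - 17.984000/23.080000 = 0.620797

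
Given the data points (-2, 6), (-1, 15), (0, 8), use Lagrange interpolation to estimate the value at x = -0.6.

Lagrange interpolation formula:
P(x) = Σ yᵢ × Lᵢ(x)
where Lᵢ(x) = Π_{j≠i} (x - xⱼ)/(xᵢ - xⱼ)

L_0(-0.6) = (-0.6 - (-1))/(-2 - (-1)) × (-0.6 - 0)/(-2 - 0) = -0.120000
L_1(-0.6) = (-0.6 - (-2))/(-1 - (-2)) × (-0.6 - 0)/(-1 - 0) = 0.840000
L_2(-0.6) = (-0.6 - (-2))/(0 - (-2)) × (-0.6 - (-1))/(0 - (-1)) = 0.280000

P(-0.6) = 6×L_0(-0.6) + 15×L_1(-0.6) + 8×L_2(-0.6)
P(-0.6) = 14.120000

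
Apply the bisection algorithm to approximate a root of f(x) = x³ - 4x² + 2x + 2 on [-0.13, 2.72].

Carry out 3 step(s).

f(x) = x³ - 4x² + 2x + 2
Initial interval: [-0.13, 2.72]

Iteration 1:
  c_1 = (-0.130000 + 2.720000)/2 = 1.295000
  f(c_1) = f(1.295000) = 0.053647
  f(a) × f(c) ≥ 0, new interval: [1.295000, 2.720000]
Iteration 2:
  c_2 = (1.295000 + 2.720000)/2 = 2.007500
  f(c_2) = f(2.007500) = -2.014887
  f(a) × f(c) < 0, new interval: [1.295000, 2.007500]
Iteration 3:
  c_3 = (1.295000 + 2.007500)/2 = 1.651250
  f(c_3) = f(1.651250) = -1.101664
  f(a) × f(c) < 0, new interval: [1.295000, 1.651250]

After 3 iteration(s), the approximation is c_3 = 1.651250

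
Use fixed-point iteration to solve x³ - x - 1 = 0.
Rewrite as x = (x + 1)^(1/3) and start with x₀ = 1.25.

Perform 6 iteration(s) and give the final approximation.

Equation: x³ - x - 1 = 0
Fixed-point form: x = (x + 1)^(1/3)
x₀ = 1.25

x_1 = g(1.250000) = 1.310371
x_2 = g(1.310371) = 1.321987
x_3 = g(1.321987) = 1.324199
x_4 = g(1.324199) = 1.324619
x_5 = g(1.324619) = 1.324699
x_6 = g(1.324699) = 1.324714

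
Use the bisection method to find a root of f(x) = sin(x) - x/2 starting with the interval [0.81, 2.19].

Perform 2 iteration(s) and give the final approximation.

f(x) = sin(x) - x/2
Initial interval: [0.81, 2.19]

Iteration 1:
  c_1 = (0.810000 + 2.190000)/2 = 1.500000
  f(c_1) = f(1.500000) = 0.247495
  f(a) × f(c) ≥ 0, new interval: [1.500000, 2.190000]
Iteration 2:
  c_2 = (1.500000 + 2.190000)/2 = 1.845000
  f(c_2) = f(1.845000) = 0.040141
  f(a) × f(c) ≥ 0, new interval: [1.845000, 2.190000]

After 2 iteration(s), the approximation is c_2 = 1.845000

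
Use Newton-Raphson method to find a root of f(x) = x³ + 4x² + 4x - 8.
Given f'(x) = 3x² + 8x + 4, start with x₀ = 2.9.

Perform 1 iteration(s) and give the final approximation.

f(x) = x³ + 4x² + 4x - 8
f'(x) = 3x² + 8x + 4
x₀ = 2.9

Newton-Raphson formula: x_{n+1} = x_n - f(x_n)/f'(x_n)

Iteration 1:
  f(2.900000) = 61.629000
  f'(2.900000) = 52.430000
  x_1 = 2.900000 - 61.629000/52.430000 = 1.724547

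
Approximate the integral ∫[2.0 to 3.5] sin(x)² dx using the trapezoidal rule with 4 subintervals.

f(x) = sin(x)²
a = 2.0, b = 3.5, n = 4
h = (b - a)/n = 0.375000

Trapezoidal rule: (h/2)[f(x₀) + 2f(x₁) + 2f(x₂) + ... + f(xₙ)]

x_0 = 2.0000, f(x_0) = 0.826822, coefficient = 1
x_1 = 2.3750, f(x_1) = 0.481199, coefficient = 2
x_2 = 2.7500, f(x_2) = 0.145665, coefficient = 2
x_3 = 3.1250, f(x_3) = 0.000275, coefficient = 2
x_4 = 3.5000, f(x_4) = 0.123049, coefficient = 1

I ≈ (0.375000/2) × 2.204149 = 0.413278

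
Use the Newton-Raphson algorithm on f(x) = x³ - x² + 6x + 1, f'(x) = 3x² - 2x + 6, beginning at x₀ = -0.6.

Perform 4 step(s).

f(x) = x³ - x² + 6x + 1
f'(x) = 3x² - 2x + 6
x₀ = -0.6

Newton-Raphson formula: x_{n+1} = x_n - f(x_n)/f'(x_n)

Iteration 1:
  f(-0.600000) = -3.176000
  f'(-0.600000) = 8.280000
  x_1 = -0.600000 - (-3.176000)/8.280000 = -0.216425
Iteration 2:
  f(-0.216425) = -0.355528
  f'(-0.216425) = 6.573370
  x_2 = -0.216425 - (-0.355528)/6.573370 = -0.162339
Iteration 3:
  f(-0.162339) = -0.004666
  f'(-0.162339) = 6.403740
  x_3 = -0.162339 - (-0.004666)/6.403740 = -0.161610
Iteration 4:
  f(-0.161610) = -0.000001
  f'(-0.161610) = 6.401574
  x_4 = -0.161610 - (-0.000001)/6.401574 = -0.161610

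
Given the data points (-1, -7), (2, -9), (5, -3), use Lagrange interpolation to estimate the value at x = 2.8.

Lagrange interpolation formula:
P(x) = Σ yᵢ × Lᵢ(x)
where Lᵢ(x) = Π_{j≠i} (x - xⱼ)/(xᵢ - xⱼ)

L_0(2.8) = (2.8 - 2)/(-1 - 2) × (2.8 - 5)/(-1 - 5) = -0.097778
L_1(2.8) = (2.8 - (-1))/(2 - (-1)) × (2.8 - 5)/(2 - 5) = 0.928889
L_2(2.8) = (2.8 - (-1))/(5 - (-1)) × (2.8 - 2)/(5 - 2) = 0.168889

P(2.8) = (-7)×L_0(2.8) + (-9)×L_1(2.8) + (-3)×L_2(2.8)
P(2.8) = -8.182222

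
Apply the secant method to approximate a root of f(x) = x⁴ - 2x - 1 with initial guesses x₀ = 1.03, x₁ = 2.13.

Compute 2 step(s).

f(x) = x⁴ - 2x - 1
x₀ = 1.03, x₁ = 2.13

Secant formula: x_{n+1} = x_n - f(x_n)(x_n - x_{n-1})/(f(x_n) - f(x_{n-1}))

Iteration 1:
  f(1.030000) = -1.934491
  f(2.130000) = 15.323462
  x_2 = 2.130000 - 15.323462×(2.130000 - 1.030000)/(15.323462 - (-1.934491))
       = 1.153302
Iteration 2:
  f(2.130000) = 15.323462
  f(1.153302) = -1.537423
  x_3 = 1.153302 - (-1.537423)×(1.153302 - 2.130000)/(-1.537423 - 15.323462)
       = 1.242360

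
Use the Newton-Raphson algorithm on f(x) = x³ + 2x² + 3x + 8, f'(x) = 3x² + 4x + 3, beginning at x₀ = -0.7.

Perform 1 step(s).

f(x) = x³ + 2x² + 3x + 8
f'(x) = 3x² + 4x + 3
x₀ = -0.7

Newton-Raphson formula: x_{n+1} = x_n - f(x_n)/f'(x_n)

Iteration 1:
  f(-0.700000) = 6.537000
  f'(-0.700000) = 1.670000
  x_1 = -0.700000 - 6.537000/1.670000 = -4.614371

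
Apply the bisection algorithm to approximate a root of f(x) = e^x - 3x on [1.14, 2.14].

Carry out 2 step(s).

f(x) = e^x - 3x
Initial interval: [1.14, 2.14]

Iteration 1:
  c_1 = (1.140000 + 2.140000)/2 = 1.640000
  f(c_1) = f(1.640000) = 0.235170
  f(a) × f(c) < 0, new interval: [1.140000, 1.640000]
Iteration 2:
  c_2 = (1.140000 + 1.640000)/2 = 1.390000
  f(c_2) = f(1.390000) = -0.155150
  f(a) × f(c) ≥ 0, new interval: [1.390000, 1.640000]

After 2 iteration(s), the approximation is c_2 = 1.390000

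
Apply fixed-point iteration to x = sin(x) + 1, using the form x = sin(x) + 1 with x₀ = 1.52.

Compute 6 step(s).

Equation: x = sin(x) + 1
Fixed-point form: x = sin(x) + 1
x₀ = 1.52

x_1 = g(1.520000) = 1.998710
x_2 = g(1.998710) = 1.909833
x_3 = g(1.909833) = 1.943075
x_4 = g(1.943075) = 1.931501
x_5 = g(1.931501) = 1.935648
x_6 = g(1.935648) = 1.934177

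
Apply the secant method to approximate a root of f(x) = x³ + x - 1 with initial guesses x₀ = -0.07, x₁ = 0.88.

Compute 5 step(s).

f(x) = x³ + x - 1
x₀ = -0.07, x₁ = 0.88

Secant formula: x_{n+1} = x_n - f(x_n)(x_n - x_{n-1})/(f(x_n) - f(x_{n-1}))

Iteration 1:
  f(-0.070000) = -1.070343
  f(0.880000) = 0.561472
  x_2 = 0.880000 - 0.561472×(0.880000 - (-0.070000))/(0.561472 - (-1.070343))
       = 0.553126
Iteration 2:
  f(0.880000) = 0.561472
  f(0.553126) = -0.277647
  x_3 = 0.553126 - (-0.277647)×(0.553126 - 0.880000)/(-0.277647 - 0.561472)
       = 0.661281
Iteration 3:
  f(0.553126) = -0.277647
  f(0.661281) = -0.049545
  x_4 = 0.661281 - (-0.049545)×(0.661281 - 0.553126)/(-0.049545 - (-0.277647))
       = 0.684773
Iteration 4:
  f(0.661281) = -0.049545
  f(0.684773) = 0.005873
  x_5 = 0.684773 - 0.005873×(0.684773 - 0.661281)/(0.005873 - (-0.049545))
       = 0.682284
Iteration 5:
  f(0.684773) = 0.005873
  f(0.682284) = -0.000106
  x_6 = 0.682284 - (-0.000106)×(0.682284 - 0.684773)/(-0.000106 - 0.005873)
       = 0.682328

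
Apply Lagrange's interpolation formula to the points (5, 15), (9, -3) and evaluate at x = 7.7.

Lagrange interpolation formula:
P(x) = Σ yᵢ × Lᵢ(x)
where Lᵢ(x) = Π_{j≠i} (x - xⱼ)/(xᵢ - xⱼ)

L_0(7.7) = (7.7 - 9)/(5 - 9) = 0.325000
L_1(7.7) = (7.7 - 5)/(9 - 5) = 0.675000

P(7.7) = 15×L_0(7.7) + (-3)×L_1(7.7)
P(7.7) = 2.850000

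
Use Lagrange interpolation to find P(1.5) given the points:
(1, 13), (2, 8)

Lagrange interpolation formula:
P(x) = Σ yᵢ × Lᵢ(x)
where Lᵢ(x) = Π_{j≠i} (x - xⱼ)/(xᵢ - xⱼ)

L_0(1.5) = (1.5 - 2)/(1 - 2) = 0.500000
L_1(1.5) = (1.5 - 1)/(2 - 1) = 0.500000

P(1.5) = 13×L_0(1.5) + 8×L_1(1.5)
P(1.5) = 10.500000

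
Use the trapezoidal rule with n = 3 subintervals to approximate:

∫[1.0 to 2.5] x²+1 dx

f(x) = x²+1
a = 1.0, b = 2.5, n = 3
h = (b - a)/n = 0.500000

Trapezoidal rule: (h/2)[f(x₀) + 2f(x₁) + 2f(x₂) + ... + f(xₙ)]

x_0 = 1.0000, f(x_0) = 2.000000, coefficient = 1
x_1 = 1.5000, f(x_1) = 3.250000, coefficient = 2
x_2 = 2.0000, f(x_2) = 5.000000, coefficient = 2
x_3 = 2.5000, f(x_3) = 7.250000, coefficient = 1

I ≈ (0.500000/2) × 25.750000 = 6.437500
Exact value: 6.375000
Error: 0.062500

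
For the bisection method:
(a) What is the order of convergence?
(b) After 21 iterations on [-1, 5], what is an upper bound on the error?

(a) Bisection has linear (order 1) convergence; the error is halved each step.

(b) Error bound = (b-a)/2^n = (5 - (-1))/2^{21}
    = 6/2^{21}

(a) 1 (linear); (b) error ≤ 2.86e-06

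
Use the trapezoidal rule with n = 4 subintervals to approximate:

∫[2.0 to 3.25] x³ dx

f(x) = x³
a = 2.0, b = 3.25, n = 4
h = (b - a)/n = 0.312500

Trapezoidal rule: (h/2)[f(x₀) + 2f(x₁) + 2f(x₂) + ... + f(xₙ)]

x_0 = 2.0000, f(x_0) = 8.000000, coefficient = 1
x_1 = 2.3125, f(x_1) = 12.366455, coefficient = 2
x_2 = 2.6250, f(x_2) = 18.087891, coefficient = 2
x_3 = 2.9375, f(x_3) = 25.347412, coefficient = 2
x_4 = 3.2500, f(x_4) = 34.328125, coefficient = 1

I ≈ (0.312500/2) × 153.931641 = 24.051819
Exact value: 23.891602
Error: 0.160217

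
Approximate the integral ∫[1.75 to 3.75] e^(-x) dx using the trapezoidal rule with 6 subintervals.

f(x) = e^(-x)
a = 1.75, b = 3.75, n = 6
h = (b - a)/n = 0.333333

Trapezoidal rule: (h/2)[f(x₀) + 2f(x₁) + 2f(x₂) + ... + f(xₙ)]

x_0 = 1.7500, f(x_0) = 0.173774, coefficient = 1
x_1 = 2.0833, f(x_1) = 0.124514, coefficient = 2
x_2 = 2.4167, f(x_2) = 0.089219, coefficient = 2
x_3 = 2.7500, f(x_3) = 0.063928, coefficient = 2
x_4 = 3.0833, f(x_4) = 0.045806, coefficient = 2
x_5 = 3.4167, f(x_5) = 0.032822, coefficient = 2
x_6 = 3.7500, f(x_6) = 0.023518, coefficient = 1

I ≈ (0.333333/2) × 0.909869 = 0.151645
Exact value: 0.150256
Error: 0.001389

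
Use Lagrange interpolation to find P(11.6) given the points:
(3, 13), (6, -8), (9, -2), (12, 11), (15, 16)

Lagrange interpolation formula:
P(x) = Σ yᵢ × Lᵢ(x)
where Lᵢ(x) = Π_{j≠i} (x - xⱼ)/(xᵢ - xⱼ)

L_0(11.6) = (11.6 - 6)/(3 - 6) × (11.6 - 9)/(3 - 9) × (11.6 - 12)/(3 - 12) × (11.6 - 15)/(3 - 15) = 0.010186
L_1(11.6) = (11.6 - 3)/(6 - 3) × (11.6 - 9)/(6 - 9) × (11.6 - 12)/(6 - 12) × (11.6 - 15)/(6 - 15) = -0.062571
L_2(11.6) = (11.6 - 3)/(9 - 3) × (11.6 - 6)/(9 - 6) × (11.6 - 12)/(9 - 12) × (11.6 - 15)/(9 - 15) = 0.202153
L_3(11.6) = (11.6 - 3)/(12 - 3) × (11.6 - 6)/(12 - 6) × (11.6 - 9)/(12 - 9) × (11.6 - 15)/(12 - 15) = 0.875997
L_4(11.6) = (11.6 - 3)/(15 - 3) × (11.6 - 6)/(15 - 6) × (11.6 - 9)/(15 - 9) × (11.6 - 12)/(15 - 12) = -0.025765

P(11.6) = 13×L_0(11.6) + (-8)×L_1(11.6) + (-2)×L_2(11.6) + 11×L_3(11.6) + 16×L_4(11.6)
P(11.6) = 9.452412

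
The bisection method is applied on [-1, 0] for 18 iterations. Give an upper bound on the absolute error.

Bisection error bound: |error| ≤ (b-a)/2^n
|error| ≤ (0 - (-1))/2^18 = 1/2^18
|error| ≤ 0.0000038147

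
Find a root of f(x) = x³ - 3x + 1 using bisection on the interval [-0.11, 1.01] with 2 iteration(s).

f(x) = x³ - 3x + 1
Initial interval: [-0.11, 1.01]

Iteration 1:
  c_1 = (-0.110000 + 1.010000)/2 = 0.450000
  f(c_1) = f(0.450000) = -0.258875
  f(a) × f(c) < 0, new interval: [-0.110000, 0.450000]
Iteration 2:
  c_2 = (-0.110000 + 0.450000)/2 = 0.170000
  f(c_2) = f(0.170000) = 0.494913
  f(a) × f(c) ≥ 0, new interval: [0.170000, 0.450000]

After 2 iteration(s), the approximation is c_2 = 0.170000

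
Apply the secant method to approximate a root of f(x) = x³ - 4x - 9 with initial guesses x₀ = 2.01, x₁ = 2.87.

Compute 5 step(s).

f(x) = x³ - 4x - 9
x₀ = 2.01, x₁ = 2.87

Secant formula: x_{n+1} = x_n - f(x_n)(x_n - x_{n-1})/(f(x_n) - f(x_{n-1}))

Iteration 1:
  f(2.010000) = -8.919399
  f(2.870000) = 3.159903
  x_2 = 2.870000 - 3.159903×(2.870000 - 2.010000)/(3.159903 - (-8.919399))
       = 2.645027
Iteration 2:
  f(2.870000) = 3.159903
  f(2.645027) = -1.075055
  x_3 = 2.645027 - (-1.075055)×(2.645027 - 2.870000)/(-1.075055 - 3.159903)
       = 2.702137
Iteration 3:
  f(2.645027) = -1.075055
  f(2.702137) = -0.078775
  x_4 = 2.702137 - (-0.078775)×(2.702137 - 2.645027)/(-0.078775 - (-1.075055))
       = 2.706653
Iteration 4:
  f(2.702137) = -0.078775
  f(2.706653) = 0.002241
  x_5 = 2.706653 - 0.002241×(2.706653 - 2.702137)/(0.002241 - (-0.078775))
       = 2.706528
Iteration 5:
  f(2.706653) = 0.002241
  f(2.706528) = -0.000004
  x_6 = 2.706528 - (-0.000004)×(2.706528 - 2.706653)/(-0.000004 - 0.002241)
       = 2.706528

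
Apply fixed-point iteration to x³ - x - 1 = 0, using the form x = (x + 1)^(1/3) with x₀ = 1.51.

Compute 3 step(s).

Equation: x³ - x - 1 = 0
Fixed-point form: x = (x + 1)^(1/3)
x₀ = 1.51

x_1 = g(1.510000) = 1.359016
x_2 = g(1.359016) = 1.331201
x_3 = g(1.331201) = 1.325948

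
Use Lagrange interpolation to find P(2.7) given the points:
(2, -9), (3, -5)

Lagrange interpolation formula:
P(x) = Σ yᵢ × Lᵢ(x)
where Lᵢ(x) = Π_{j≠i} (x - xⱼ)/(xᵢ - xⱼ)

L_0(2.7) = (2.7 - 3)/(2 - 3) = 0.300000
L_1(2.7) = (2.7 - 2)/(3 - 2) = 0.700000

P(2.7) = (-9)×L_0(2.7) + (-5)×L_1(2.7)
P(2.7) = -6.200000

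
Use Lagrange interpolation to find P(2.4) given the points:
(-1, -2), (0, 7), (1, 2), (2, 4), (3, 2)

Lagrange interpolation formula:
P(x) = Σ yᵢ × Lᵢ(x)
where Lᵢ(x) = Π_{j≠i} (x - xⱼ)/(xᵢ - xⱼ)

L_0(2.4) = (2.4 - 0)/(-1 - 0) × (2.4 - 1)/(-1 - 1) × (2.4 - 2)/(-1 - 2) × (2.4 - 3)/(-1 - 3) = -0.033600
L_1(2.4) = (2.4 - (-1))/(0 - (-1)) × (2.4 - 1)/(0 - 1) × (2.4 - 2)/(0 - 2) × (2.4 - 3)/(0 - 3) = 0.190400
L_2(2.4) = (2.4 - (-1))/(1 - (-1)) × (2.4 - 0)/(1 - 0) × (2.4 - 2)/(1 - 2) × (2.4 - 3)/(1 - 3) = -0.489600
L_3(2.4) = (2.4 - (-1))/(2 - (-1)) × (2.4 - 0)/(2 - 0) × (2.4 - 1)/(2 - 1) × (2.4 - 3)/(2 - 3) = 1.142400
L_4(2.4) = (2.4 - (-1))/(3 - (-1)) × (2.4 - 0)/(3 - 0) × (2.4 - 1)/(3 - 1) × (2.4 - 2)/(3 - 2) = 0.190400

P(2.4) = (-2)×L_0(2.4) + 7×L_1(2.4) + 2×L_2(2.4) + 4×L_3(2.4) + 2×L_4(2.4)
P(2.4) = 5.371200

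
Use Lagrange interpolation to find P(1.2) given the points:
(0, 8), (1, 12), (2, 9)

Lagrange interpolation formula:
P(x) = Σ yᵢ × Lᵢ(x)
where Lᵢ(x) = Π_{j≠i} (x - xⱼ)/(xᵢ - xⱼ)

L_0(1.2) = (1.2 - 1)/(0 - 1) × (1.2 - 2)/(0 - 2) = -0.080000
L_1(1.2) = (1.2 - 0)/(1 - 0) × (1.2 - 2)/(1 - 2) = 0.960000
L_2(1.2) = (1.2 - 0)/(2 - 0) × (1.2 - 1)/(2 - 1) = 0.120000

P(1.2) = 8×L_0(1.2) + 12×L_1(1.2) + 9×L_2(1.2)
P(1.2) = 11.960000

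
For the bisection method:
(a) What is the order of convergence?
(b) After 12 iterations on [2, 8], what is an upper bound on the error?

(a) Bisection has linear (order 1) convergence; the error is halved each step.

(b) Error bound = (b-a)/2^n = (8 - 2)/2^{12}
    = 6/2^{12}

(a) 1 (linear); (b) error ≤ 1.46e-03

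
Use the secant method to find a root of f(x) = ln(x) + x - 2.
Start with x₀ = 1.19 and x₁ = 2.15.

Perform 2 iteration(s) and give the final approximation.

f(x) = ln(x) + x - 2
x₀ = 1.19, x₁ = 2.15

Secant formula: x_{n+1} = x_n - f(x_n)(x_n - x_{n-1})/(f(x_n) - f(x_{n-1}))

Iteration 1:
  f(1.190000) = -0.636047
  f(2.150000) = 0.915468
  x_2 = 2.150000 - 0.915468×(2.150000 - 1.190000)/(0.915468 - (-0.636047))
       = 1.583554
Iteration 2:
  f(2.150000) = 0.915468
  f(1.583554) = 0.043226
  x_3 = 1.583554 - 0.043226×(1.583554 - 2.150000)/(0.043226 - 0.915468)
       = 1.555483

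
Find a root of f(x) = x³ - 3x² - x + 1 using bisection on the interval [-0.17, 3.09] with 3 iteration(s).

f(x) = x³ - 3x² - x + 1
Initial interval: [-0.17, 3.09]

Iteration 1:
  c_1 = (-0.170000 + 3.090000)/2 = 1.460000
  f(c_1) = f(1.460000) = -3.742664
  f(a) × f(c) < 0, new interval: [-0.170000, 1.460000]
Iteration 2:
  c_2 = (-0.170000 + 1.460000)/2 = 0.645000
  f(c_2) = f(0.645000) = -0.624739
  f(a) × f(c) < 0, new interval: [-0.170000, 0.645000]
Iteration 3:
  c_3 = (-0.170000 + 0.645000)/2 = 0.237500
  f(c_3) = f(0.237500) = 0.606678
  f(a) × f(c) ≥ 0, new interval: [0.237500, 0.645000]

After 3 iteration(s), the approximation is c_3 = 0.237500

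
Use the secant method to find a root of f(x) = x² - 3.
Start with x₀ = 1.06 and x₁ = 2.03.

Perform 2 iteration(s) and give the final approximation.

f(x) = x² - 3
x₀ = 1.06, x₁ = 2.03

Secant formula: x_{n+1} = x_n - f(x_n)(x_n - x_{n-1})/(f(x_n) - f(x_{n-1}))

Iteration 1:
  f(1.060000) = -1.876400
  f(2.030000) = 1.120900
  x_2 = 2.030000 - 1.120900×(2.030000 - 1.060000)/(1.120900 - (-1.876400))
       = 1.667249
Iteration 2:
  f(2.030000) = 1.120900
  f(1.667249) = -0.220280
  x_3 = 1.667249 - (-0.220280)×(1.667249 - 2.030000)/(-0.220280 - 1.120900)
       = 1.726829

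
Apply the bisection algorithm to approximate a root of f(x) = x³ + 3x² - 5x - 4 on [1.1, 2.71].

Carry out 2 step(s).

f(x) = x³ + 3x² - 5x - 4
Initial interval: [1.1, 2.71]

Iteration 1:
  c_1 = (1.100000 + 2.710000)/2 = 1.905000
  f(c_1) = f(1.905000) = 4.275368
  f(a) × f(c) < 0, new interval: [1.100000, 1.905000]
Iteration 2:
  c_2 = (1.100000 + 1.905000)/2 = 1.502500
  f(c_2) = f(1.502500) = -1.348078
  f(a) × f(c) ≥ 0, new interval: [1.502500, 1.905000]

After 2 iteration(s), the approximation is c_2 = 1.502500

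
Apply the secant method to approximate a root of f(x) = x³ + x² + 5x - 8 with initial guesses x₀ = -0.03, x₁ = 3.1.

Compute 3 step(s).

f(x) = x³ + x² + 5x - 8
x₀ = -0.03, x₁ = 3.1

Secant formula: x_{n+1} = x_n - f(x_n)(x_n - x_{n-1})/(f(x_n) - f(x_{n-1}))

Iteration 1:
  f(-0.030000) = -8.149127
  f(3.100000) = 46.901000
  x_2 = 3.100000 - 46.901000×(3.100000 - (-0.030000))/(46.901000 - (-8.149127))
       = 0.433337
Iteration 2:
  f(3.100000) = 46.901000
  f(0.433337) = -5.564161
  x_3 = 0.433337 - (-5.564161)×(0.433337 - 3.100000)/(-5.564161 - 46.901000)
       = 0.716148
Iteration 3:
  f(0.433337) = -5.564161
  f(0.716148) = -3.539099
  x_4 = 0.716148 - (-3.539099)×(0.716148 - 0.433337)/(-3.539099 - (-5.564161))
       = 1.210404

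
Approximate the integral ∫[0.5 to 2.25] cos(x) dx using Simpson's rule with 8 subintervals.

f(x) = cos(x)
a = 0.5, b = 2.25, n = 8
h = (b - a)/n = 0.218750

Simpson's rule: (h/3)[f(x₀) + 4f(x₁) + 2f(x₂) + ... + f(xₙ)]

x_0 = 0.5000, f(x_0) = 0.877583, coefficient = 1
x_1 = 0.7188, f(x_1) = 0.752629, coefficient = 4
x_2 = 0.9375, f(x_2) = 0.591805, coefficient = 2
x_3 = 1.1562, f(x_3) = 0.402775, coefficient = 4
x_4 = 1.3750, f(x_4) = 0.194548, coefficient = 2
x_5 = 1.5938, f(x_5) = -0.022952, coefficient = 4
x_6 = 1.8125, f(x_6) = -0.239357, coefficient = 2
x_7 = 2.0312, f(x_7) = -0.444355, coefficient = 4
x_8 = 2.2500, f(x_8) = -0.628174, coefficient = 1

I ≈ (0.218750/3) × 4.095792 = 0.298651
Exact value: 0.298648
Error: 0.000004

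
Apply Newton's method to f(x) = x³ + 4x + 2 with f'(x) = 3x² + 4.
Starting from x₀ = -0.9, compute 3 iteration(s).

f(x) = x³ + 4x + 2
f'(x) = 3x² + 4
x₀ = -0.9

Newton-Raphson formula: x_{n+1} = x_n - f(x_n)/f'(x_n)

Iteration 1:
  f(-0.900000) = -2.329000
  f'(-0.900000) = 6.430000
  x_1 = -0.900000 - (-2.329000)/6.430000 = -0.537792
Iteration 2:
  f(-0.537792) = -0.306706
  f'(-0.537792) = 4.867659
  x_2 = -0.537792 - (-0.306706)/4.867659 = -0.474783
Iteration 3:
  f(-0.474783) = -0.006155
  f'(-0.474783) = 4.676256
  x_3 = -0.474783 - (-0.006155)/4.676256 = -0.473466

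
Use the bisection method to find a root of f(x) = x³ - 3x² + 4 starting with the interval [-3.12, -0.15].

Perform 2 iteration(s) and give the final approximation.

f(x) = x³ - 3x² + 4
Initial interval: [-3.12, -0.15]

Iteration 1:
  c_1 = (-3.120000 + (-0.150000))/2 = -1.635000
  f(c_1) = f(-1.635000) = -8.390398
  f(a) × f(c) ≥ 0, new interval: [-1.635000, -0.150000]
Iteration 2:
  c_2 = (-1.635000 + (-0.150000))/2 = -0.892500
  f(c_2) = f(-0.892500) = 0.899405
  f(a) × f(c) < 0, new interval: [-1.635000, -0.892500]

After 2 iteration(s), the approximation is c_2 = -0.892500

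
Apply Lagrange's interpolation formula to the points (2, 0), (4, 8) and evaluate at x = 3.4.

Lagrange interpolation formula:
P(x) = Σ yᵢ × Lᵢ(x)
where Lᵢ(x) = Π_{j≠i} (x - xⱼ)/(xᵢ - xⱼ)

L_0(3.4) = (3.4 - 4)/(2 - 4) = 0.300000
L_1(3.4) = (3.4 - 2)/(4 - 2) = 0.700000

P(3.4) = 0×L_0(3.4) + 8×L_1(3.4)
P(3.4) = 5.600000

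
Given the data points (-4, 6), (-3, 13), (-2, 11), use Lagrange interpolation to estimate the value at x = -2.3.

Lagrange interpolation formula:
P(x) = Σ yᵢ × Lᵢ(x)
where Lᵢ(x) = Π_{j≠i} (x - xⱼ)/(xᵢ - xⱼ)

L_0(-2.3) = (-2.3 - (-3))/(-4 - (-3)) × (-2.3 - (-2))/(-4 - (-2)) = -0.105000
L_1(-2.3) = (-2.3 - (-4))/(-3 - (-4)) × (-2.3 - (-2))/(-3 - (-2)) = 0.510000
L_2(-2.3) = (-2.3 - (-4))/(-2 - (-4)) × (-2.3 - (-3))/(-2 - (-3)) = 0.595000

P(-2.3) = 6×L_0(-2.3) + 13×L_1(-2.3) + 11×L_2(-2.3)
P(-2.3) = 12.545000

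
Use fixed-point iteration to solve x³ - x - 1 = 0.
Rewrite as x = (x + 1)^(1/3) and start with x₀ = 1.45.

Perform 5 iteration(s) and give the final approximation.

Equation: x³ - x - 1 = 0
Fixed-point form: x = (x + 1)^(1/3)
x₀ = 1.45

x_1 = g(1.450000) = 1.348100
x_2 = g(1.348100) = 1.329144
x_3 = g(1.329144) = 1.325558
x_4 = g(1.325558) = 1.324878
x_5 = g(1.324878) = 1.324748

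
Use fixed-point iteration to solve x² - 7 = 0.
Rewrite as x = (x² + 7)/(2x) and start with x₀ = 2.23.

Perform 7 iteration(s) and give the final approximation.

Equation: x² - 7 = 0
Fixed-point form: x = (x² + 7)/(2x)
x₀ = 2.23

x_1 = g(2.230000) = 2.684507
x_2 = g(2.684507) = 2.646031
x_3 = g(2.646031) = 2.645751
x_4 = g(2.645751) = 2.645751
x_5 = g(2.645751) = 2.645751
x_6 = g(2.645751) = 2.645751
x_7 = g(2.645751) = 2.645751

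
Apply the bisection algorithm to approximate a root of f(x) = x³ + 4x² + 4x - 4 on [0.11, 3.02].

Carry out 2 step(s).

f(x) = x³ + 4x² + 4x - 4
Initial interval: [0.11, 3.02]

Iteration 1:
  c_1 = (0.110000 + 3.020000)/2 = 1.565000
  f(c_1) = f(1.565000) = 15.889937
  f(a) × f(c) < 0, new interval: [0.110000, 1.565000]
Iteration 2:
  c_2 = (0.110000 + 1.565000)/2 = 0.837500
  f(c_2) = f(0.837500) = 2.743053
  f(a) × f(c) < 0, new interval: [0.110000, 0.837500]

After 2 iteration(s), the approximation is c_2 = 0.837500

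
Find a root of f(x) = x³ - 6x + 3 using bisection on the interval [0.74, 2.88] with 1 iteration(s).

f(x) = x³ - 6x + 3
Initial interval: [0.74, 2.88]

Iteration 1:
  c_1 = (0.740000 + 2.880000)/2 = 1.810000
  f(c_1) = f(1.810000) = -1.930259
  f(a) × f(c) ≥ 0, new interval: [1.810000, 2.880000]

After 1 iteration(s), the approximation is c_1 = 1.810000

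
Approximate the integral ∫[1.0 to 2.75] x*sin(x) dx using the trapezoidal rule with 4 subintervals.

f(x) = x*sin(x)
a = 1.0, b = 2.75, n = 4
h = (b - a)/n = 0.437500

Trapezoidal rule: (h/2)[f(x₀) + 2f(x₁) + 2f(x₂) + ... + f(xₙ)]

x_0 = 1.0000, f(x_0) = 0.841471, coefficient = 1
x_1 = 1.4375, f(x_1) = 1.424748, coefficient = 2
x_2 = 1.8750, f(x_2) = 1.788911, coefficient = 2
x_3 = 2.3125, f(x_3) = 1.705050, coefficient = 2
x_4 = 2.7500, f(x_4) = 1.049568, coefficient = 1

I ≈ (0.437500/2) × 11.728456 = 2.565600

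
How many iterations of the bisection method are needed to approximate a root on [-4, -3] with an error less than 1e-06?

We need (b-a)/2^n ≤ 1e-06
(-3 - (-4))/2^n ≤ 1e-06
1/2^n ≤ 1e-06
2^n ≥ 1000000
n ≥ log₂(1000000) = 19.93
n ≥ 20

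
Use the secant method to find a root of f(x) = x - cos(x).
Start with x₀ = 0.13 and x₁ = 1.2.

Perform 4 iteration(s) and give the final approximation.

f(x) = x - cos(x)
x₀ = 0.13, x₁ = 1.2

Secant formula: x_{n+1} = x_n - f(x_n)(x_n - x_{n-1})/(f(x_n) - f(x_{n-1}))

Iteration 1:
  f(0.130000) = -0.861562
  f(1.200000) = 0.837642
  x_2 = 1.200000 - 0.837642×(1.200000 - 0.130000)/(0.837642 - (-0.861562))
       = 0.672531
Iteration 2:
  f(1.200000) = 0.837642
  f(0.672531) = -0.109716
  x_3 = 0.672531 - (-0.109716)×(0.672531 - 1.200000)/(-0.109716 - 0.837642)
       = 0.733619
Iteration 3:
  f(0.672531) = -0.109716
  f(0.733619) = -0.009137
  x_4 = 0.733619 - (-0.009137)×(0.733619 - 0.672531)/(-0.009137 - (-0.109716))
       = 0.739169
Iteration 4:
  f(0.733619) = -0.009137
  f(0.739169) = 0.000140
  x_5 = 0.739169 - 0.000140×(0.739169 - 0.733619)/(0.000140 - (-0.009137))
       = 0.739085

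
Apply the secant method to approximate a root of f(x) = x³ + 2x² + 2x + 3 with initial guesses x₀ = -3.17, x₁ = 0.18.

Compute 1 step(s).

f(x) = x³ + 2x² + 2x + 3
x₀ = -3.17, x₁ = 0.18

Secant formula: x_{n+1} = x_n - f(x_n)(x_n - x_{n-1})/(f(x_n) - f(x_{n-1}))

Iteration 1:
  f(-3.170000) = -15.097213
  f(0.180000) = 3.430632
  x_2 = 0.180000 - 3.430632×(0.180000 - (-3.170000))/(3.430632 - (-15.097213))
       = -0.440289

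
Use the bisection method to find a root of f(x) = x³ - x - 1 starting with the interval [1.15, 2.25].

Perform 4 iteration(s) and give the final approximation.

f(x) = x³ - x - 1
Initial interval: [1.15, 2.25]

Iteration 1:
  c_1 = (1.150000 + 2.250000)/2 = 1.700000
  f(c_1) = f(1.700000) = 2.213000
  f(a) × f(c) < 0, new interval: [1.150000, 1.700000]
Iteration 2:
  c_2 = (1.150000 + 1.700000)/2 = 1.425000
  f(c_2) = f(1.425000) = 0.468641
  f(a) × f(c) < 0, new interval: [1.150000, 1.425000]
Iteration 3:
  c_3 = (1.150000 + 1.425000)/2 = 1.287500
  f(c_3) = f(1.287500) = -0.153268
  f(a) × f(c) ≥ 0, new interval: [1.287500, 1.425000]
Iteration 4:
  c_4 = (1.287500 + 1.425000)/2 = 1.356250
  f(c_4) = f(1.356250) = 0.138455
  f(a) × f(c) < 0, new interval: [1.287500, 1.356250]

After 4 iteration(s), the approximation is c_4 = 1.356250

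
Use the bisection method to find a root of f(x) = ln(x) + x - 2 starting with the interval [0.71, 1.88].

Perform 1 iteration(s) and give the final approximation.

f(x) = ln(x) + x - 2
Initial interval: [0.71, 1.88]

Iteration 1:
  c_1 = (0.710000 + 1.880000)/2 = 1.295000
  f(c_1) = f(1.295000) = -0.446489
  f(a) × f(c) ≥ 0, new interval: [1.295000, 1.880000]

After 1 iteration(s), the approximation is c_1 = 1.295000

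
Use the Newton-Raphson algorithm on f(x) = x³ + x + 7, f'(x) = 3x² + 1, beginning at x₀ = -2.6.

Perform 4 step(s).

f(x) = x³ + x + 7
f'(x) = 3x² + 1
x₀ = -2.6

Newton-Raphson formula: x_{n+1} = x_n - f(x_n)/f'(x_n)

Iteration 1:
  f(-2.600000) = -13.176000
  f'(-2.600000) = 21.280000
  x_1 = -2.600000 - (-13.176000)/21.280000 = -1.980827
Iteration 2:
  f(-1.980827) = -2.752950
  f'(-1.980827) = 12.771028
  x_2 = -1.980827 - (-2.752950)/12.771028 = -1.765265
Iteration 3:
  f(-1.765265) = -0.266113
  f'(-1.765265) = 10.348480
  x_3 = -1.765265 - (-0.266113)/10.348480 = -1.739550
Iteration 4:
  f(-1.739550) = -0.003485
  f'(-1.739550) = 10.078100
  x_4 = -1.739550 - (-0.003485)/10.078100 = -1.739204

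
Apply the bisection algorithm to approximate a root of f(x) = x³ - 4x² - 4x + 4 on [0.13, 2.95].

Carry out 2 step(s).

f(x) = x³ - 4x² - 4x + 4
Initial interval: [0.13, 2.95]

Iteration 1:
  c_1 = (0.130000 + 2.950000)/2 = 1.540000
  f(c_1) = f(1.540000) = -7.994136
  f(a) × f(c) < 0, new interval: [0.130000, 1.540000]
Iteration 2:
  c_2 = (0.130000 + 1.540000)/2 = 0.835000
  f(c_2) = f(0.835000) = -1.546717
  f(a) × f(c) < 0, new interval: [0.130000, 0.835000]

After 2 iteration(s), the approximation is c_2 = 0.835000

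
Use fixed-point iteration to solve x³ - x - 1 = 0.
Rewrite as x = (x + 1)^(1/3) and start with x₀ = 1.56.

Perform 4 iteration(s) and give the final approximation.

Equation: x³ - x - 1 = 0
Fixed-point form: x = (x + 1)^(1/3)
x₀ = 1.56

x_1 = g(1.560000) = 1.367981
x_2 = g(1.367981) = 1.332885
x_3 = g(1.332885) = 1.326267
x_4 = g(1.326267) = 1.325012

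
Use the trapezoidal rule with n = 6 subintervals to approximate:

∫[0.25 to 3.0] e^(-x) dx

f(x) = e^(-x)
a = 0.25, b = 3.0, n = 6
h = (b - a)/n = 0.458333

Trapezoidal rule: (h/2)[f(x₀) + 2f(x₁) + 2f(x₂) + ... + f(xₙ)]

x_0 = 0.2500, f(x_0) = 0.778801, coefficient = 1
x_1 = 0.7083, f(x_1) = 0.492464, coefficient = 2
x_2 = 1.1667, f(x_2) = 0.311403, coefficient = 2
x_3 = 1.6250, f(x_3) = 0.196912, coefficient = 2
x_4 = 2.0833, f(x_4) = 0.124514, coefficient = 2
x_5 = 2.5417, f(x_5) = 0.078735, coefficient = 2
x_6 = 3.0000, f(x_6) = 0.049787, coefficient = 1

I ≈ (0.458333/2) × 3.236645 = 0.741731
Exact value: 0.729014
Error: 0.012717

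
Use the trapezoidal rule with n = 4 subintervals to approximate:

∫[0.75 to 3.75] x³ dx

f(x) = x³
a = 0.75, b = 3.75, n = 4
h = (b - a)/n = 0.750000

Trapezoidal rule: (h/2)[f(x₀) + 2f(x₁) + 2f(x₂) + ... + f(xₙ)]

x_0 = 0.7500, f(x_0) = 0.421875, coefficient = 1
x_1 = 1.5000, f(x_1) = 3.375000, coefficient = 2
x_2 = 2.2500, f(x_2) = 11.390625, coefficient = 2
x_3 = 3.0000, f(x_3) = 27.000000, coefficient = 2
x_4 = 3.7500, f(x_4) = 52.734375, coefficient = 1

I ≈ (0.750000/2) × 136.687500 = 51.257812
Exact value: 49.359375
Error: 1.898438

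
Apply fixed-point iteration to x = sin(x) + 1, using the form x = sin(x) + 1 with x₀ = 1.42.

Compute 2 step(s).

Equation: x = sin(x) + 1
Fixed-point form: x = sin(x) + 1
x₀ = 1.42

x_1 = g(1.420000) = 1.988652
x_2 = g(1.988652) = 1.913961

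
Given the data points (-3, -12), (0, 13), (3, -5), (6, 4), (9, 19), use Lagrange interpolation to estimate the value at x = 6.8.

Lagrange interpolation formula:
P(x) = Σ yᵢ × Lᵢ(x)
where Lᵢ(x) = Π_{j≠i} (x - xⱼ)/(xᵢ - xⱼ)

L_0(6.8) = (6.8 - 0)/(-3 - 0) × (6.8 - 3)/(-3 - 3) × (6.8 - 6)/(-3 - 6) × (6.8 - 9)/(-3 - 9) = -0.023394
L_1(6.8) = (6.8 - (-3))/(0 - (-3)) × (6.8 - 3)/(0 - 3) × (6.8 - 6)/(0 - 6) × (6.8 - 9)/(0 - 9) = 0.134861
L_2(6.8) = (6.8 - (-3))/(3 - (-3)) × (6.8 - 0)/(3 - 0) × (6.8 - 6)/(3 - 6) × (6.8 - 9)/(3 - 9) = -0.361995
L_3(6.8) = (6.8 - (-3))/(6 - (-3)) × (6.8 - 0)/(6 - 0) × (6.8 - 3)/(6 - 3) × (6.8 - 9)/(6 - 9) = 1.146318
L_4(6.8) = (6.8 - (-3))/(9 - (-3)) × (6.8 - 0)/(9 - 0) × (6.8 - 3)/(9 - 3) × (6.8 - 6)/(9 - 6) = 0.104211

P(6.8) = (-12)×L_0(6.8) + 13×L_1(6.8) + (-5)×L_2(6.8) + 4×L_3(6.8) + 19×L_4(6.8)
P(6.8) = 10.409172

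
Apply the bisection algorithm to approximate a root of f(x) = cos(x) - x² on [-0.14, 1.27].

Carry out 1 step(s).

f(x) = cos(x) - x²
Initial interval: [-0.14, 1.27]

Iteration 1:
  c_1 = (-0.140000 + 1.270000)/2 = 0.565000
  f(c_1) = f(0.565000) = 0.525364
  f(a) × f(c) ≥ 0, new interval: [0.565000, 1.270000]

After 1 iteration(s), the approximation is c_1 = 0.565000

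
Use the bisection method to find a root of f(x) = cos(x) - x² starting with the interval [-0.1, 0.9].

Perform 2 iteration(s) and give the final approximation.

f(x) = cos(x) - x²
Initial interval: [-0.1, 0.9]

Iteration 1:
  c_1 = (-0.100000 + 0.900000)/2 = 0.400000
  f(c_1) = f(0.400000) = 0.761061
  f(a) × f(c) ≥ 0, new interval: [0.400000, 0.900000]
Iteration 2:
  c_2 = (0.400000 + 0.900000)/2 = 0.650000
  f(c_2) = f(0.650000) = 0.373584
  f(a) × f(c) ≥ 0, new interval: [0.650000, 0.900000]

After 2 iteration(s), the approximation is c_2 = 0.650000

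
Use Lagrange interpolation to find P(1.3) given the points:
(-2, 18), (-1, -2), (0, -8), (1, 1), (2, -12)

Lagrange interpolation formula:
P(x) = Σ yᵢ × Lᵢ(x)
where Lᵢ(x) = Π_{j≠i} (x - xⱼ)/(xᵢ - xⱼ)

L_0(1.3) = (1.3 - (-1))/(-2 - (-1)) × (1.3 - 0)/(-2 - 0) × (1.3 - 1)/(-2 - 1) × (1.3 - 2)/(-2 - 2) = -0.026163
L_1(1.3) = (1.3 - (-2))/(-1 - (-2)) × (1.3 - 0)/(-1 - 0) × (1.3 - 1)/(-1 - 1) × (1.3 - 2)/(-1 - 2) = 0.150150
L_2(1.3) = (1.3 - (-2))/(0 - (-2)) × (1.3 - (-1))/(0 - (-1)) × (1.3 - 1)/(0 - 1) × (1.3 - 2)/(0 - 2) = -0.398475
L_3(1.3) = (1.3 - (-2))/(1 - (-2)) × (1.3 - (-1))/(1 - (-1)) × (1.3 - 0)/(1 - 0) × (1.3 - 2)/(1 - 2) = 1.151150
L_4(1.3) = (1.3 - (-2))/(2 - (-2)) × (1.3 - (-1))/(2 - (-1)) × (1.3 - 0)/(2 - 0) × (1.3 - 1)/(2 - 1) = 0.123338

P(1.3) = 18×L_0(1.3) + (-2)×L_1(1.3) + (-8)×L_2(1.3) + 1×L_3(1.3) + (-12)×L_4(1.3)
P(1.3) = 2.087675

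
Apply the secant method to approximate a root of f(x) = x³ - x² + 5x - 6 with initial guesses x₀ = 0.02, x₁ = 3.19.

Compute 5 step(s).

f(x) = x³ - x² + 5x - 6
x₀ = 0.02, x₁ = 3.19

Secant formula: x_{n+1} = x_n - f(x_n)(x_n - x_{n-1})/(f(x_n) - f(x_{n-1}))

Iteration 1:
  f(0.020000) = -5.900392
  f(3.190000) = 32.235659
  x_2 = 3.190000 - 32.235659×(3.190000 - 0.020000)/(32.235659 - (-5.900392))
       = 0.510461
Iteration 2:
  f(3.190000) = 32.235659
  f(0.510461) = -3.575255
  x_3 = 0.510461 - (-3.575255)×(0.510461 - 3.190000)/(-3.575255 - 32.235659)
       = 0.777978
Iteration 3:
  f(0.510461) = -3.575255
  f(0.777978) = -2.244488
  x_4 = 0.777978 - (-2.244488)×(0.777978 - 0.510461)/(-2.244488 - (-3.575255))
       = 1.229176
Iteration 4:
  f(0.777978) = -2.244488
  f(1.229176) = 0.492137
  x_5 = 1.229176 - 0.492137×(1.229176 - 0.777978)/(0.492137 - (-2.244488))
       = 1.148036
Iteration 5:
  f(1.229176) = 0.492137
  f(1.148036) = -0.064713
  x_6 = 1.148036 - (-0.064713)×(1.148036 - 1.229176)/(-0.064713 - 0.492137)
       = 1.157465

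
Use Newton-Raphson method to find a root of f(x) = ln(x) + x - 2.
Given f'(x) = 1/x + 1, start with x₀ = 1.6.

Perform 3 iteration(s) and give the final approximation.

f(x) = ln(x) + x - 2
f'(x) = 1/x + 1
x₀ = 1.6

Newton-Raphson formula: x_{n+1} = x_n - f(x_n)/f'(x_n)

Iteration 1:
  f(1.600000) = 0.070004
  f'(1.600000) = 1.625000
  x_1 = 1.600000 - 0.070004/1.625000 = 1.556921
Iteration 2:
  f(1.556921) = -0.000369
  f'(1.556921) = 1.642293
  x_2 = 1.556921 - (-0.000369)/1.642293 = 1.557146
Iteration 3:
  f(1.557146) = 0.000000
  f'(1.557146) = 1.642201
  x_3 = 1.557146 - 0.000000/1.642201 = 1.557146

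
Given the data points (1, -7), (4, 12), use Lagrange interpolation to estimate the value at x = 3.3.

Lagrange interpolation formula:
P(x) = Σ yᵢ × Lᵢ(x)
where Lᵢ(x) = Π_{j≠i} (x - xⱼ)/(xᵢ - xⱼ)

L_0(3.3) = (3.3 - 4)/(1 - 4) = 0.233333
L_1(3.3) = (3.3 - 1)/(4 - 1) = 0.766667

P(3.3) = (-7)×L_0(3.3) + 12×L_1(3.3)
P(3.3) = 7.566667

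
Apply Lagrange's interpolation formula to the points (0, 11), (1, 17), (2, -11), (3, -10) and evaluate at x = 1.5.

Lagrange interpolation formula:
P(x) = Σ yᵢ × Lᵢ(x)
where Lᵢ(x) = Π_{j≠i} (x - xⱼ)/(xᵢ - xⱼ)

L_0(1.5) = (1.5 - 1)/(0 - 1) × (1.5 - 2)/(0 - 2) × (1.5 - 3)/(0 - 3) = -0.062500
L_1(1.5) = (1.5 - 0)/(1 - 0) × (1.5 - 2)/(1 - 2) × (1.5 - 3)/(1 - 3) = 0.562500
L_2(1.5) = (1.5 - 0)/(2 - 0) × (1.5 - 1)/(2 - 1) × (1.5 - 3)/(2 - 3) = 0.562500
L_3(1.5) = (1.5 - 0)/(3 - 0) × (1.5 - 1)/(3 - 1) × (1.5 - 2)/(3 - 2) = -0.062500

P(1.5) = 11×L_0(1.5) + 17×L_1(1.5) + (-11)×L_2(1.5) + (-10)×L_3(1.5)
P(1.5) = 3.312500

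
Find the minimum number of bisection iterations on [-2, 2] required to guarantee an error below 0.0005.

We need (b-a)/2^n ≤ 0.0005
(2 - (-2))/2^n ≤ 0.0005
4/2^n ≤ 0.0005
2^n ≥ 8000
n ≥ log₂(8000) = 12.97
n ≥ 13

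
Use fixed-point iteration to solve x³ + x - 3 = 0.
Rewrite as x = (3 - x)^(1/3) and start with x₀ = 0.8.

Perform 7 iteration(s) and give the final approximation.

Equation: x³ + x - 3 = 0
Fixed-point form: x = (3 - x)^(1/3)
x₀ = 0.8

x_1 = g(0.800000) = 1.300591
x_2 = g(1.300591) = 1.193345
x_3 = g(1.193345) = 1.217938
x_4 = g(1.217938) = 1.212386
x_5 = g(1.212386) = 1.213644
x_6 = g(1.213644) = 1.213359
x_7 = g(1.213359) = 1.213424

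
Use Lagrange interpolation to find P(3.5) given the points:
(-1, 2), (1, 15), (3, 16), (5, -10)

Lagrange interpolation formula:
P(x) = Σ yᵢ × Lᵢ(x)
where Lᵢ(x) = Π_{j≠i} (x - xⱼ)/(xᵢ - xⱼ)

L_0(3.5) = (3.5 - 1)/(-1 - 1) × (3.5 - 3)/(-1 - 3) × (3.5 - 5)/(-1 - 5) = 0.039062
L_1(3.5) = (3.5 - (-1))/(1 - (-1)) × (3.5 - 3)/(1 - 3) × (3.5 - 5)/(1 - 5) = -0.210938
L_2(3.5) = (3.5 - (-1))/(3 - (-1)) × (3.5 - 1)/(3 - 1) × (3.5 - 5)/(3 - 5) = 1.054688
L_3(3.5) = (3.5 - (-1))/(5 - (-1)) × (3.5 - 1)/(5 - 1) × (3.5 - 3)/(5 - 3) = 0.117188

P(3.5) = 2×L_0(3.5) + 15×L_1(3.5) + 16×L_2(3.5) + (-10)×L_3(3.5)
P(3.5) = 12.617188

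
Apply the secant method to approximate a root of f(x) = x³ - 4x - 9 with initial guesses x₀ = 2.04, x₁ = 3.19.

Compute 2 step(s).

f(x) = x³ - 4x - 9
x₀ = 2.04, x₁ = 3.19

Secant formula: x_{n+1} = x_n - f(x_n)(x_n - x_{n-1})/(f(x_n) - f(x_{n-1}))

Iteration 1:
  f(2.040000) = -8.670336
  f(3.190000) = 10.701759
  x_2 = 3.190000 - 10.701759×(3.190000 - 2.040000)/(10.701759 - (-8.670336))
       = 2.554704
Iteration 2:
  f(3.190000) = 10.701759
  f(2.554704) = -2.545515
  x_3 = 2.554704 - (-2.545515)×(2.554704 - 3.190000)/(-2.545515 - 10.701759)
       = 2.676778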